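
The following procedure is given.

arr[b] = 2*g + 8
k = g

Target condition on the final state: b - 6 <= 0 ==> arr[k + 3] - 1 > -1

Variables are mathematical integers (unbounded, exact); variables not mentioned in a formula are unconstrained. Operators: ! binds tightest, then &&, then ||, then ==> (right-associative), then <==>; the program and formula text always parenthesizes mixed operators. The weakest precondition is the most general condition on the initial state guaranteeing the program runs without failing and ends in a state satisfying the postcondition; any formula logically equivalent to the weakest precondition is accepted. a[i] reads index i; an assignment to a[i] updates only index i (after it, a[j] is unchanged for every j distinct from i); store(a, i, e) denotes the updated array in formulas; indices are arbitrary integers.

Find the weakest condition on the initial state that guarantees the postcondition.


Working backward. After the program, the postcondition b - 6 <= 0 ==> arr[k + 3] - 1 > -1 must hold; in canonical form it is b <= 6 ==> arr[k + 3] > 0.
Before k := g: b <= 6 ==> arr[g + 3] > 0
Before arr[b] := 2*g + 8: b <= 6 ==> store(arr, b, 2*g + 8)[g + 3] > 0
Answer: WP = b <= 6 ==> store(arr, b, 2*g + 8)[g + 3] > 0


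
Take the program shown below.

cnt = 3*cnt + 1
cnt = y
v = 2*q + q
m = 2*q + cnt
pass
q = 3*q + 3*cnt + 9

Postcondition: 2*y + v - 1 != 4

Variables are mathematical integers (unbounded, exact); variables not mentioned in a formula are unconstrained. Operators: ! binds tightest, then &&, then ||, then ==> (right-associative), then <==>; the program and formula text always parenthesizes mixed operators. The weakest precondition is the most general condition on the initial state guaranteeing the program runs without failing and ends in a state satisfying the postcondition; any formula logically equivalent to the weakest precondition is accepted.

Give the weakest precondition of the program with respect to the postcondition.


Working backward. After the program, the postcondition 2*y + v - 1 != 4 must hold; in canonical form it is v + 2*y != 5.
Before q := 3*q + 3*cnt + 9: v + 2*y != 5
Before skip: v + 2*y != 5
Before m := 2*q + cnt: v + 2*y != 5
Before v := 2*q + q: 3*q + 2*y != 5
Before cnt := y: 3*q + 2*y != 5
Before cnt := 3*cnt + 1: 3*q + 2*y != 5
Answer: WP = 3*q + 2*y != 5


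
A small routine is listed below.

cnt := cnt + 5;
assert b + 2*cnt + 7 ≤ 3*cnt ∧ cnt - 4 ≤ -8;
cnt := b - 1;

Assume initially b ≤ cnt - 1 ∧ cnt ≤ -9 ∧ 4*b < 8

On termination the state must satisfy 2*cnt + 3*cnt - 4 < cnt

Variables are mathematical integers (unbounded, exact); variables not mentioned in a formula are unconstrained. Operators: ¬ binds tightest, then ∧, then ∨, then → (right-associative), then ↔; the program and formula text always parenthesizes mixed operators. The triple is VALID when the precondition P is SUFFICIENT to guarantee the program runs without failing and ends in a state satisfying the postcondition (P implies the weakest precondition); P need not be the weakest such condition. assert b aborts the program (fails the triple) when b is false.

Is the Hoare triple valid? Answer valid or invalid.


Working backward. After the program, the postcondition 2*cnt + 3*cnt - 4 < cnt must hold; in canonical form it is 4*cnt < 4.
Before cnt := b - 1: 4*b < 8
Before assert b + 2*cnt + 7 ≤ 3*cnt ∧ cnt - 4 ≤ -8: b ≤ cnt - 7 ∧ cnt ≤ -4 ∧ 4*b < 8
Before cnt := cnt + 5: b ≤ cnt - 2 ∧ cnt ≤ -9 ∧ 4*b < 8
The weakest precondition is b ≤ cnt - 2 ∧ cnt ≤ -9 ∧ 4*b < 8.
Check whether b ≤ cnt - 1 ∧ cnt ≤ -9 ∧ 4*b < 8 implies it.
Countermodel: at the initial state b = -10, cnt = -9, the precondition holds but the weakest precondition fails.
Answer: invalid


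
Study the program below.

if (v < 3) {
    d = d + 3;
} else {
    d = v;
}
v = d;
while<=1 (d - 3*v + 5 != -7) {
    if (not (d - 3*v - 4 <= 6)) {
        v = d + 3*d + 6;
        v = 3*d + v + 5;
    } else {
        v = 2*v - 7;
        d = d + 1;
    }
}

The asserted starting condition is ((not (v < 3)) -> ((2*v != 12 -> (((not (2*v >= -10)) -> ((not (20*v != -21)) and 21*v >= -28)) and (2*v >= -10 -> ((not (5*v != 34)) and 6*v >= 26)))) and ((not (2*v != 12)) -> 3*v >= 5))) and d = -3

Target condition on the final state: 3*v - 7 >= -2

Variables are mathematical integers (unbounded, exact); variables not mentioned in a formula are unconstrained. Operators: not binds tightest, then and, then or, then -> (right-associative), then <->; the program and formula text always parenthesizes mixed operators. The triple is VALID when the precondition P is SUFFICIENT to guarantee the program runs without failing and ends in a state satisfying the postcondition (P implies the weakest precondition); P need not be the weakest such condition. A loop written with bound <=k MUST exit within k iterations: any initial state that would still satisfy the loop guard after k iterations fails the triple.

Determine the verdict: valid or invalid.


Working backward. After the program, the postcondition 3*v - 7 >= -2 must hold; in canonical form it is 3*v >= 5.
Before the loop (bound <=1), unroll the exhaustion recursion (WP_0 = exit-now case; WP_j = one more guarded iteration, up to j = 1):
  WP_0: (not (d != 3*v - 12)) and 3*v >= 5
  WP_1: (d != 3*v - 12 -> (((not (d <= 3*v + 10)) -> ((not (20*d != -21)) and 21*d >= -28)) and (d <= 3*v + 10 -> ((not (d != 6*v - 34)) and 6*v >= 26)))) and ((not (d != 3*v - 12)) -> 3*v >= 5)
So before the loop: (d != 3*v - 12 -> (((not (d <= 3*v + 10)) -> ((not (20*d != -21)) and 21*d >= -28)) and (d <= 3*v + 10 -> ((not (d != 6*v - 34)) and 6*v >= 26)))) and ((not (d != 3*v - 12)) -> 3*v >= 5)
Before v := d: (2*d != 12 -> (((not (2*d >= -10)) -> ((not (20*d != -21)) and 21*d >= -28)) and (2*d >= -10 -> ((not (5*d != 34)) and 6*d >= 26)))) and ((not (2*d != 12)) -> 3*d >= 5)
Then branch requires (2*d != 6 -> (((not (2*d >= -16)) -> ((not (20*d != -81)) and 21*d >= -91)) and (2*d >= -16 -> ((not (5*d != 19)) and 6*d >= 8)))) and ((not (2*d != 6)) -> 3*d >= -4); else branch requires (2*v != 12 -> (((not (2*v >= -10)) -> ((not (20*v != -21)) and 21*v >= -28)) and (2*v >= -10 -> ((not (5*v != 34)) and 6*v >= 26)))) and ((not (2*v != 12)) -> 3*v >= 5).
Before the if: (v < 3 -> ((2*d != 6 -> (((not (2*d >= -16)) -> ((not (20*d != -81)) and 21*d >= -91)) and (2*d >= -16 -> ((not (5*d != 19)) and 6*d >= 8)))) and ((not (2*d != 6)) -> 3*d >= -4))) and ((not (v < 3)) -> ((2*v != 12 -> (((not (2*v >= -10)) -> ((not (20*v != -21)) and 21*v >= -28)) and (2*v >= -10 -> ((not (5*v != 34)) and 6*v >= 26)))) and ((not (2*v != 12)) -> 3*v >= 5)))
The weakest precondition is (v < 3 -> ((2*d != 6 -> (((not (2*d >= -16)) -> ((not (20*d != -81)) and 21*d >= -91)) and (2*d >= -16 -> ((not (5*d != 19)) and 6*d >= 8)))) and ((not (2*d != 6)) -> 3*d >= -4))) and ((not (v < 3)) -> ((2*v != 12 -> (((not (2*v >= -10)) -> ((not (20*v != -21)) and 21*v >= -28)) and (2*v >= -10 -> ((not (5*v != 34)) and 6*v >= 26)))) and ((not (2*v != 12)) -> 3*v >= 5))).
Check whether ((not (v < 3)) -> ((2*v != 12 -> (((not (2*v >= -10)) -> ((not (20*v != -21)) and 21*v >= -28)) and (2*v >= -10 -> ((not (5*v != 34)) and 6*v >= 26)))) and ((not (2*v != 12)) -> 3*v >= 5))) and d = -3 implies it.
Countermodel: at the initial state d = -3, v = 2, the precondition holds but the weakest precondition fails.
Answer: invalid


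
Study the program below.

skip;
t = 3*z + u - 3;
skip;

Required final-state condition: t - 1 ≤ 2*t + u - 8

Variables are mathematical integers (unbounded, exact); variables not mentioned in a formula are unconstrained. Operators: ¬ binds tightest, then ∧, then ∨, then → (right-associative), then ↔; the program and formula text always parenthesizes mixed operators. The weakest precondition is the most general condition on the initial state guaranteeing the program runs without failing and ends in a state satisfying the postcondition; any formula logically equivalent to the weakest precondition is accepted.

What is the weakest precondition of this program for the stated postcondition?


Working backward. After the program, the postcondition t - 1 ≤ 2*t + u - 8 must hold; in canonical form it is t + u ≥ 7.
Before skip: t + u ≥ 7
Before t := 3*z + u - 3: 2*u + 3*z ≥ 10
Before skip: 2*u + 3*z ≥ 10
Answer: WP = 2*u + 3*z ≥ 10


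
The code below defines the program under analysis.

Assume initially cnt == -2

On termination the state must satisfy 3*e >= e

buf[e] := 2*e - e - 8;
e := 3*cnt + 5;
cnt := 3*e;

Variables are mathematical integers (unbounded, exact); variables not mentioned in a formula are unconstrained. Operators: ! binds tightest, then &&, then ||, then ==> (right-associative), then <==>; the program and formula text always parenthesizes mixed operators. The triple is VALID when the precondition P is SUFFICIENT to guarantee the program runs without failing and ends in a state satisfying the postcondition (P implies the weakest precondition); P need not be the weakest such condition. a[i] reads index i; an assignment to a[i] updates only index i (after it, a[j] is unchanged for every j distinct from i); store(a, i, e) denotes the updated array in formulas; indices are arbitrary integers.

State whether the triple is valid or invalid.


Working backward. After the program, the postcondition 3*e >= e must hold; in canonical form it is 2*e >= 0.
Before cnt := 3*e: 2*e >= 0
Before e := 3*cnt + 5: 6*cnt >= -10
Before buf[e] := 2*e - e - 8: 6*cnt >= -10
The weakest precondition is 6*cnt >= -10.
Check whether cnt == -2 implies it.
Countermodel: at the initial state cnt = -2, the precondition holds but the weakest precondition fails.
Answer: invalid


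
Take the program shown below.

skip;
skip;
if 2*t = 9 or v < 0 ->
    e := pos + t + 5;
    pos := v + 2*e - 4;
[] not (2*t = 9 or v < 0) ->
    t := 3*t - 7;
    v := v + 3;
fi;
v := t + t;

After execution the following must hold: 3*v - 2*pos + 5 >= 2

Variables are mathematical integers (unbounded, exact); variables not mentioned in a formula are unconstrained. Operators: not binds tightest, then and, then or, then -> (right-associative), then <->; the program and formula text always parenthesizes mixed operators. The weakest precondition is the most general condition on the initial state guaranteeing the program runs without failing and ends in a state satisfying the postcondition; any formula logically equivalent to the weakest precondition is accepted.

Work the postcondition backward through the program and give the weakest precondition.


Working backward. After the program, the postcondition 3*v - 2*pos + 5 >= 2 must hold; in canonical form it is 3*v >= 2*pos - 3.
Before v := t + t: 6*t >= 2*pos - 3
Then branch requires 2*t >= 4*pos + 2*v + 9; else branch requires 18*t >= 2*pos + 39.
Before the if: ((2*t = 9 or v < 0) -> 2*t >= 4*pos + 2*v + 9) and ((not (2*t = 9 or v < 0)) -> 18*t >= 2*pos + 39)
Before skip: ((2*t = 9 or v < 0) -> 2*t >= 4*pos + 2*v + 9) and ((not (2*t = 9 or v < 0)) -> 18*t >= 2*pos + 39)
Before skip: ((2*t = 9 or v < 0) -> 2*t >= 4*pos + 2*v + 9) and ((not (2*t = 9 or v < 0)) -> 18*t >= 2*pos + 39)
Answer: WP = ((2*t = 9 or v < 0) -> 2*t >= 4*pos + 2*v + 9) and ((not (2*t = 9 or v < 0)) -> 18*t >= 2*pos + 39)


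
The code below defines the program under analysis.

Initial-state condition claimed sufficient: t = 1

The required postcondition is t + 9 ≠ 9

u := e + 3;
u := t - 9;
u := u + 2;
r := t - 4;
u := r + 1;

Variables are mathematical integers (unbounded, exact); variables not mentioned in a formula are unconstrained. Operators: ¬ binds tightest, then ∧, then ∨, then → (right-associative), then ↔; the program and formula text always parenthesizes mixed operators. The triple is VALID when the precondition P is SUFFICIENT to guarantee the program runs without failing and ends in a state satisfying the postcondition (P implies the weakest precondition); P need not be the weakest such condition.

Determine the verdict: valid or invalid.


Working backward. After the program, the postcondition t + 9 ≠ 9 must hold; in canonical form it is t ≠ 0.
Before u := r + 1: t ≠ 0
Before r := t - 4: t ≠ 0
Before u := u + 2: t ≠ 0
Before u := t - 9: t ≠ 0
Before u := e + 3: t ≠ 0
The weakest precondition is t ≠ 0.
Check whether t = 1 implies it.
Every state satisfying the precondition satisfies the weakest precondition: the implication holds.
Answer: valid


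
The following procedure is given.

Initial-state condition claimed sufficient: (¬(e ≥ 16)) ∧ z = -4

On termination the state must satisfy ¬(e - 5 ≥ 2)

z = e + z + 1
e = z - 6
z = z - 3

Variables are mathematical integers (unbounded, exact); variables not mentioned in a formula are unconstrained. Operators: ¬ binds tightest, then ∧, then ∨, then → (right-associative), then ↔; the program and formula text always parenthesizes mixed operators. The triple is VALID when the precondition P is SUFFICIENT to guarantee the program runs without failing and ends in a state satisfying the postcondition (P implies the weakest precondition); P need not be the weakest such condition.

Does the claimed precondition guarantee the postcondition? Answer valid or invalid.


Working backward. After the program, the postcondition ¬(e - 5 ≥ 2) must hold; in canonical form it is ¬(e ≥ 7).
Before z := z - 3: ¬(e ≥ 7)
Before e := z - 6: ¬(z ≥ 13)
Before z := e + z + 1: ¬(e + z ≥ 12)
The weakest precondition is ¬(e + z ≥ 12).
Check whether (¬(e ≥ 16)) ∧ z = -4 implies it.
Every state satisfying the precondition satisfies the weakest precondition: the implication holds.
Answer: valid


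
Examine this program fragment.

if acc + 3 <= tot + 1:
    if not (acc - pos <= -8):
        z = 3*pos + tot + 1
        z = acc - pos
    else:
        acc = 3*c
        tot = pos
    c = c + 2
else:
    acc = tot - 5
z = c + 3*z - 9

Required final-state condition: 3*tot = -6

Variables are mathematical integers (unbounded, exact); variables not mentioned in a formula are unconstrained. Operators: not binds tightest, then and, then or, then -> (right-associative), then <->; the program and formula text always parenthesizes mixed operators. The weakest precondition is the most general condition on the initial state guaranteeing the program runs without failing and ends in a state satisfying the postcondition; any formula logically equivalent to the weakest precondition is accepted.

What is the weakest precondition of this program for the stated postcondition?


Working backward. After the program, 3*tot = -6 must hold.
Before z := c + 3*z - 9: 3*tot = -6
Then branch requires ((not (acc <= pos - 8)) -> 3*tot = -6) and (acc <= pos - 8 -> 3*pos = -6); else branch requires 3*tot = -6.
Before the if: (acc <= tot - 2 -> (((not (acc <= pos - 8)) -> 3*tot = -6) and (acc <= pos - 8 -> 3*pos = -6))) and ((not (acc <= tot - 2)) -> 3*tot = -6)
Answer: WP = (acc <= tot - 2 -> (((not (acc <= pos - 8)) -> 3*tot = -6) and (acc <= pos - 8 -> 3*pos = -6))) and ((not (acc <= tot - 2)) -> 3*tot = -6)


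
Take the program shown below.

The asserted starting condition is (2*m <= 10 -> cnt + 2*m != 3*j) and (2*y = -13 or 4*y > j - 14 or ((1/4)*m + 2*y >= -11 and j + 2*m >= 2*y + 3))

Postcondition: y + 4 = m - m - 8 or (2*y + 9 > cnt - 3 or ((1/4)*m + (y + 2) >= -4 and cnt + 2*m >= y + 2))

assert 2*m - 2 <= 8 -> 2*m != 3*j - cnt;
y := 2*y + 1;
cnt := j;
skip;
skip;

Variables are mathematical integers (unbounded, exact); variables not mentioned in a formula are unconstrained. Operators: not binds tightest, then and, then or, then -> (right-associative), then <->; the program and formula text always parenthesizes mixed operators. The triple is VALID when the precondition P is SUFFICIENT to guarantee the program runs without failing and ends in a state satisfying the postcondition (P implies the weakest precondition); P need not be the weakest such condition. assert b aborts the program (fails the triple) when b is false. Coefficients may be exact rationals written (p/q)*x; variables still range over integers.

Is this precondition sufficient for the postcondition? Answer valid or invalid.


Working backward. After the program, the postcondition y + 4 = m - m - 8 or (2*y + 9 > cnt - 3 or ((1/4)*m + (y + 2) >= -4 and cnt + 2*m >= y + 2)) must hold; in canonical form it is y = -12 or 2*y > cnt - 12 or ((1/4)*m + y >= -6 and cnt + 2*m >= y + 2).
Before skip: y = -12 or 2*y > cnt - 12 or ((1/4)*m + y >= -6 and cnt + 2*m >= y + 2)
Before skip: y = -12 or 2*y > cnt - 12 or ((1/4)*m + y >= -6 and cnt + 2*m >= y + 2)
Before cnt := j: y = -12 or 2*y > j - 12 or ((1/4)*m + y >= -6 and j + 2*m >= y + 2)
Before y := 2*y + 1: 2*y = -13 or 4*y > j - 14 or ((1/4)*m + 2*y >= -7 and j + 2*m >= 2*y + 3)
Before assert 2*m - 2 <= 8 -> 2*m != 3*j - cnt: (2*m <= 10 -> cnt + 2*m != 3*j) and (2*y = -13 or 4*y > j - 14 or ((1/4)*m + 2*y >= -7 and j + 2*m >= 2*y + 3))
The weakest precondition is (2*m <= 10 -> cnt + 2*m != 3*j) and (2*y = -13 or 4*y > j - 14 or ((1/4)*m + 2*y >= -7 and j + 2*m >= 2*y + 3)).
Check whether (2*m <= 10 -> cnt + 2*m != 3*j) and (2*y = -13 or 4*y > j - 14 or ((1/4)*m + 2*y >= -11 and j + 2*m >= 2*y + 3)) implies it.
Countermodel: at the initial state cnt = -40, j = -6, m = 11, y = -5, the precondition holds but the weakest precondition fails.
Answer: invalid


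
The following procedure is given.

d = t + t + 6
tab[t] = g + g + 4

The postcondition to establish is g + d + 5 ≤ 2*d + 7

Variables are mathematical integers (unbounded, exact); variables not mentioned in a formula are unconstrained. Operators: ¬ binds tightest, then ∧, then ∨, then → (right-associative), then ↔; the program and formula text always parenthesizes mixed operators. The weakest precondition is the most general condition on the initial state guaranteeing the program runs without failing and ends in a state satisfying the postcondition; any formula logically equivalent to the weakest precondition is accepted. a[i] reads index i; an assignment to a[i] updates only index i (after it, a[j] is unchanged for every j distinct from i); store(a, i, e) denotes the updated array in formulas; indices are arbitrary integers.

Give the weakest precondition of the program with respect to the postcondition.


Working backward. After the program, the postcondition g + d + 5 ≤ 2*d + 7 must hold; in canonical form it is g ≤ d + 2.
Before tab[t] := g + g + 4: g ≤ d + 2
Before d := t + t + 6: g ≤ 2*t + 8
Answer: WP = g ≤ 2*t + 8


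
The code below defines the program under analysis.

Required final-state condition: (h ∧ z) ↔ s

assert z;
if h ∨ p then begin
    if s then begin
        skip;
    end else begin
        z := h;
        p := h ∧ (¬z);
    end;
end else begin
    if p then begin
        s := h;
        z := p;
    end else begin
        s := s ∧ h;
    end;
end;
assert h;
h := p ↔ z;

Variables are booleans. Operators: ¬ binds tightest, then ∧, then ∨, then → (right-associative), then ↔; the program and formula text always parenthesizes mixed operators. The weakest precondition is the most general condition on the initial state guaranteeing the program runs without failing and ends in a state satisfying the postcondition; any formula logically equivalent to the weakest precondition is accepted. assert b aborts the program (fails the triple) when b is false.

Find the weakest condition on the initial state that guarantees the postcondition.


Working backward. After the program, (h ∧ z) ↔ s must hold.
Before h := p ↔ z: ((p ↔ z) ∧ z) ↔ s
Before assert h: h ∧ (((p ↔ z) ∧ z) ↔ s)
Then branch requires (s → (h ∧ (((p ↔ z) ∧ z) ↔ s))) ∧ ((¬s) → (h ∧ (¬s))); else branch requires (p → (h ∧ (p ↔ h))) ∧ ((¬p) → (h ∧ (((p ↔ z) ∧ z) ↔ (s ∧ h)))).
Before the if: ((h ∨ p) → ((s → (h ∧ (((p ↔ z) ∧ z) ↔ s))) ∧ ((¬s) → (h ∧ (¬s))))) ∧ ((¬(h ∨ p)) → ((p → (h ∧ (p ↔ h))) ∧ ((¬p) → (h ∧ (((p ↔ z) ∧ z) ↔ (s ∧ h))))))
Before assert z: z ∧ ((h ∨ p) → ((s → (h ∧ (((p ↔ z) ∧ z) ↔ s))) ∧ ((¬s) → (h ∧ (¬s))))) ∧ ((¬(h ∨ p)) → ((p → (h ∧ (p ↔ h))) ∧ ((¬p) → (h ∧ (((p ↔ z) ∧ z) ↔ (s ∧ h))))))
Answer: WP = z ∧ ((h ∨ p) → ((s → (h ∧ (((p ↔ z) ∧ z) ↔ s))) ∧ ((¬s) → (h ∧ (¬s))))) ∧ ((¬(h ∨ p)) → ((p → (h ∧ (p ↔ h))) ∧ ((¬p) → (h ∧ (((p ↔ z) ∧ z) ↔ (s ∧ h))))))


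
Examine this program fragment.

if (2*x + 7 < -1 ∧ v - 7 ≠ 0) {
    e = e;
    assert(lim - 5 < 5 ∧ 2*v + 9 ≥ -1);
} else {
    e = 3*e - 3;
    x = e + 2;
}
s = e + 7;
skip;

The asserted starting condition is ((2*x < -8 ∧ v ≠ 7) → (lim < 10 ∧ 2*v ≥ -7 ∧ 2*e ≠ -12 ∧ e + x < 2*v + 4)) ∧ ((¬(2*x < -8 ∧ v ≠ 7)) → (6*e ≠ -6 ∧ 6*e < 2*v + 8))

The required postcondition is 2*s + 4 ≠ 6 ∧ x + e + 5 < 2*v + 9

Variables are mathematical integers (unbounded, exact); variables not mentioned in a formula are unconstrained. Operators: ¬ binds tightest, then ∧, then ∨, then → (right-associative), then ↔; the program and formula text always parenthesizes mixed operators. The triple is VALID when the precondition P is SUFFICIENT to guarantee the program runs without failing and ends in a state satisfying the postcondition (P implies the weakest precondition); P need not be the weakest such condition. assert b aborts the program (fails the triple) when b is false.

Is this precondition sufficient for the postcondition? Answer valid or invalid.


Working backward. After the program, the postcondition 2*s + 4 ≠ 6 ∧ x + e + 5 < 2*v + 9 must hold; in canonical form it is 2*s ≠ 2 ∧ e + x < 2*v + 4.
Before skip: 2*s ≠ 2 ∧ e + x < 2*v + 4
Before s := e + 7: 2*e ≠ -12 ∧ e + x < 2*v + 4
Then branch requires lim < 10 ∧ 2*v ≥ -10 ∧ 2*e ≠ -12 ∧ e + x < 2*v + 4; else branch requires 6*e ≠ -6 ∧ 6*e < 2*v + 8.
Before the if: ((2*x < -8 ∧ v ≠ 7) → (lim < 10 ∧ 2*v ≥ -10 ∧ 2*e ≠ -12 ∧ e + x < 2*v + 4)) ∧ ((¬(2*x < -8 ∧ v ≠ 7)) → (6*e ≠ -6 ∧ 6*e < 2*v + 8))
The weakest precondition is ((2*x < -8 ∧ v ≠ 7) → (lim < 10 ∧ 2*v ≥ -10 ∧ 2*e ≠ -12 ∧ e + x < 2*v + 4)) ∧ ((¬(2*x < -8 ∧ v ≠ 7)) → (6*e ≠ -6 ∧ 6*e < 2*v + 8)).
Check whether ((2*x < -8 ∧ v ≠ 7) → (lim < 10 ∧ 2*v ≥ -7 ∧ 2*e ≠ -12 ∧ e + x < 2*v + 4)) ∧ ((¬(2*x < -8 ∧ v ≠ 7)) → (6*e ≠ -6 ∧ 6*e < 2*v + 8)) implies it.
Every state satisfying the precondition satisfies the weakest precondition: the implication holds.
Answer: valid


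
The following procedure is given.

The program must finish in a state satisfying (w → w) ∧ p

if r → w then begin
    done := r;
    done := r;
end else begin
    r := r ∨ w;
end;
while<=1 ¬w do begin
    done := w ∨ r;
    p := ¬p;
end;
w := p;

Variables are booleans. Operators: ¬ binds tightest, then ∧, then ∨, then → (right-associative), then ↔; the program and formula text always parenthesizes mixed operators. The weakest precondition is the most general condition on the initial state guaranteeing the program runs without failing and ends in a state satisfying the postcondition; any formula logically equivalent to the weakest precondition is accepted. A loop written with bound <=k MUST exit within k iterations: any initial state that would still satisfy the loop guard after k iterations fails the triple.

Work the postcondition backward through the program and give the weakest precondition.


Working backward. After the program, the postcondition (w → w) ∧ p must hold; in canonical form it is p.
Before w := p: p
Before the loop (bound <=1), unroll the exhaustion recursion (WP_0 = exit-now case; WP_j = one more guarded iteration, up to j = 1):
  WP_0: w ∧ p
  WP_1: ((¬w) → (w ∧ (¬p))) ∧ (w → p)
So before the loop: ((¬w) → (w ∧ (¬p))) ∧ (w → p)
Then branch requires ((¬w) → (w ∧ (¬p))) ∧ (w → p); else branch requires ((¬w) → (w ∧ (¬p))) ∧ (w → p).
Before the if: ((r → w) → (((¬w) → (w ∧ (¬p))) ∧ (w → p))) ∧ ((¬(r → w)) → (((¬w) → (w ∧ (¬p))) ∧ (w → p)))
Answer: WP = ((r → w) → (((¬w) → (w ∧ (¬p))) ∧ (w → p))) ∧ ((¬(r → w)) → (((¬w) → (w ∧ (¬p))) ∧ (w → p)))


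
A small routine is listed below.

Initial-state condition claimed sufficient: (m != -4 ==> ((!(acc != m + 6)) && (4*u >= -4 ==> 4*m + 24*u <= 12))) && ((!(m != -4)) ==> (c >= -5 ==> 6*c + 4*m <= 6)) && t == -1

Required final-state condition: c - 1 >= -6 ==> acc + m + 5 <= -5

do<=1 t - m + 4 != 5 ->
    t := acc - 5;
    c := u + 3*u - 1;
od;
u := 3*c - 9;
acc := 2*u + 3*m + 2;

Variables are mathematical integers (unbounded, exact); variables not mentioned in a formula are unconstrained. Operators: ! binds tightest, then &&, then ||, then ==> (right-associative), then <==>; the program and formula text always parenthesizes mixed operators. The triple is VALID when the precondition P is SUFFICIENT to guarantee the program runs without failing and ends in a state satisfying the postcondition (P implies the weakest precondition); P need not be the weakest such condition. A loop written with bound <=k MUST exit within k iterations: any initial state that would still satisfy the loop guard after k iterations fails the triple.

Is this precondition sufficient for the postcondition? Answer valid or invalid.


Working backward. After the program, the postcondition c - 1 >= -6 ==> acc + m + 5 <= -5 must hold; in canonical form it is c >= -5 ==> acc + m <= -10.
Before acc := 2*u + 3*m + 2: c >= -5 ==> 4*m + 2*u <= -12
Before u := 3*c - 9: c >= -5 ==> 6*c + 4*m <= 6
Before the loop (bound <=1), unroll the exhaustion recursion (WP_0 = exit-now case; WP_j = one more guarded iteration, up to j = 1):
  WP_0: (!(t != m + 1)) && (c >= -5 ==> 6*c + 4*m <= 6)
  WP_1: (t != m + 1 ==> ((!(acc != m + 6)) && (4*u >= -4 ==> 4*m + 24*u <= 12))) && ((!(t != m + 1)) ==> (c >= -5 ==> 6*c + 4*m <= 6))
So before the loop: (t != m + 1 ==> ((!(acc != m + 6)) && (4*u >= -4 ==> 4*m + 24*u <= 12))) && ((!(t != m + 1)) ==> (c >= -5 ==> 6*c + 4*m <= 6))
The weakest precondition is (t != m + 1 ==> ((!(acc != m + 6)) && (4*u >= -4 ==> 4*m + 24*u <= 12))) && ((!(t != m + 1)) ==> (c >= -5 ==> 6*c + 4*m <= 6)).
Check whether (m != -4 ==> ((!(acc != m + 6)) && (4*u >= -4 ==> 4*m + 24*u <= 12))) && ((!(m != -4)) ==> (c >= -5 ==> 6*c + 4*m <= 6)) && t == -1 implies it.
Countermodel: at the initial state acc = 2, c = 3, m = -4, t = -1, u = 2, the precondition holds but the weakest precondition fails.
Answer: invalid


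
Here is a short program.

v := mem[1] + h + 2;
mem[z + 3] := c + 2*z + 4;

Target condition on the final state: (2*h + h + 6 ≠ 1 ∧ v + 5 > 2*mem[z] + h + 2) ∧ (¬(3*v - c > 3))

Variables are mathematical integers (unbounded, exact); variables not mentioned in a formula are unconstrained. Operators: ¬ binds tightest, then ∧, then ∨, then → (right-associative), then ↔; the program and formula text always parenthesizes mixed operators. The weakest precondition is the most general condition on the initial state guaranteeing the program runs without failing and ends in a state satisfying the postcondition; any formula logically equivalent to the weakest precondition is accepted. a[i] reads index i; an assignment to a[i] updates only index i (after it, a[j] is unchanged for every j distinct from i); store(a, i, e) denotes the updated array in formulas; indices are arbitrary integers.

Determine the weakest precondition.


Working backward. After the program, the postcondition (2*h + h + 6 ≠ 1 ∧ v + 5 > 2*mem[z] + h + 2) ∧ (¬(3*v - c > 3)) must hold; in canonical form it is 3*h ≠ -5 ∧ v > 2*mem[z] + h - 3 ∧ (¬(3*v > c + 3)).
Before mem[z + 3] := c + 2*z + 4: 3*h ≠ -5 ∧ v > 2*store(mem, z + 3, c + 2*z + 4)[z] + h - 3 ∧ (¬(3*v > c + 3))
Before v := mem[1] + h + 2: 3*h ≠ -5 ∧ mem[1] > 2*store(mem, z + 3, c + 2*z + 4)[z] - 5 ∧ (¬(3*mem[1] + 3*h > c - 3))
Answer: WP = 3*h ≠ -5 ∧ mem[1] > 2*store(mem, z + 3, c + 2*z + 4)[z] - 5 ∧ (¬(3*mem[1] + 3*h > c - 3))


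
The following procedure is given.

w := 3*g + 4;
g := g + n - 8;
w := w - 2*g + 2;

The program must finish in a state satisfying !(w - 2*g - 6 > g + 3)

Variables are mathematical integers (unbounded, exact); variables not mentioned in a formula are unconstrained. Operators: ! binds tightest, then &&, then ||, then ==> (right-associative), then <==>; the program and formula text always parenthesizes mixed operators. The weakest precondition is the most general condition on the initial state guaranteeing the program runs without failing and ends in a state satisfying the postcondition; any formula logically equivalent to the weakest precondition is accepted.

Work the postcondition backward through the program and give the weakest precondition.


Working backward. After the program, the postcondition !(w - 2*g - 6 > g + 3) must hold; in canonical form it is !(w > 3*g + 9).
Before w := w - 2*g + 2: !(w > 5*g + 7)
Before g := g + n - 8: !(w > 5*g + 5*n - 33)
Before w := 3*g + 4: !(2*g + 5*n < 37)
Answer: WP = !(2*g + 5*n < 37)


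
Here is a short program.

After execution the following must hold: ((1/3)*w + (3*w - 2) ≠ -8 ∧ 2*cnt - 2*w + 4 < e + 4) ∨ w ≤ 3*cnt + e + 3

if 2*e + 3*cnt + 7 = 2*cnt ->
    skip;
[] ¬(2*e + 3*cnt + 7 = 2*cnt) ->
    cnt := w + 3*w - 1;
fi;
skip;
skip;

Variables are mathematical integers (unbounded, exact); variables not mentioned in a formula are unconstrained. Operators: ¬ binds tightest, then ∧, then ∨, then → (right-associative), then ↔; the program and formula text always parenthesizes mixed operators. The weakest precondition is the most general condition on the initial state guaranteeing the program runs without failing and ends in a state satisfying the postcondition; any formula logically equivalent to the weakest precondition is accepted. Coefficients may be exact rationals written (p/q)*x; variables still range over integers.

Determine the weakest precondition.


Working backward. After the program, the postcondition ((1/3)*w + (3*w - 2) ≠ -8 ∧ 2*cnt - 2*w + 4 < e + 4) ∨ w ≤ 3*cnt + e + 3 must hold; in canonical form it is ((10/3)*w ≠ -6 ∧ 2*cnt < e + 2*w) ∨ w ≤ 3*cnt + e + 3.
Before skip: ((10/3)*w ≠ -6 ∧ 2*cnt < e + 2*w) ∨ w ≤ 3*cnt + e + 3
Before skip: ((10/3)*w ≠ -6 ∧ 2*cnt < e + 2*w) ∨ w ≤ 3*cnt + e + 3
Then branch requires ((10/3)*w ≠ -6 ∧ 2*cnt < e + 2*w) ∨ w ≤ 3*cnt + e + 3; else branch requires ((10/3)*w ≠ -6 ∧ 6*w < e + 2) ∨ e + 11*w ≥ 0.
Before the if: (cnt + 2*e = -7 → (((10/3)*w ≠ -6 ∧ 2*cnt < e + 2*w) ∨ w ≤ 3*cnt + e + 3)) ∧ ((¬(cnt + 2*e = -7)) → (((10/3)*w ≠ -6 ∧ 6*w < e + 2) ∨ e + 11*w ≥ 0))
Answer: WP = (cnt + 2*e = -7 → (((10/3)*w ≠ -6 ∧ 2*cnt < e + 2*w) ∨ w ≤ 3*cnt + e + 3)) ∧ ((¬(cnt + 2*e = -7)) → (((10/3)*w ≠ -6 ∧ 6*w < e + 2) ∨ e + 11*w ≥ 0))


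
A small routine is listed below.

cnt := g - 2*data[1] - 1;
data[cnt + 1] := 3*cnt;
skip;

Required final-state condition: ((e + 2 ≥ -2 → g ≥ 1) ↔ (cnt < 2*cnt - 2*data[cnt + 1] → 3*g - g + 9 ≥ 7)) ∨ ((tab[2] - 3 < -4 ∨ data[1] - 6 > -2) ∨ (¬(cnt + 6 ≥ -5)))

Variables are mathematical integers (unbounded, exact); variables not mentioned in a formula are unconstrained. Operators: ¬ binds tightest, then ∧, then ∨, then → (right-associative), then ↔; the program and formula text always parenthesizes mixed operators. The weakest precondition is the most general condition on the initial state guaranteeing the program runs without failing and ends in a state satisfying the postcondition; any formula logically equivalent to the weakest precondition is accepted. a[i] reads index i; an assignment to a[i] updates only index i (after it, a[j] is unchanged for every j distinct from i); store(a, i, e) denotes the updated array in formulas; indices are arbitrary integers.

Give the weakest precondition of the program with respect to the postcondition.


Working backward. After the program, the postcondition ((e + 2 ≥ -2 → g ≥ 1) ↔ (cnt < 2*cnt - 2*data[cnt + 1] → 3*g - g + 9 ≥ 7)) ∨ ((tab[2] - 3 < -4 ∨ data[1] - 6 > -2) ∨ (¬(cnt + 6 ≥ -5))) must hold; in canonical form it is ((e ≥ -4 → g ≥ 1) ↔ (2*data[cnt + 1] < cnt → 2*g ≥ -2)) ∨ tab[2] < -1 ∨ data[1] > 4 ∨ (¬(cnt ≥ -11)).
Before skip: ((e ≥ -4 → g ≥ 1) ↔ (2*data[cnt + 1] < cnt → 2*g ≥ -2)) ∨ tab[2] < -1 ∨ data[1] > 4 ∨ (¬(cnt ≥ -11))
Before data[cnt + 1] := 3*cnt: ((e ≥ -4 → g ≥ 1) ↔ (2*store(data, cnt + 1, 3*cnt)[cnt + 1] < cnt → 2*g ≥ -2)) ∨ tab[2] < -1 ∨ store(data, cnt + 1, 3*cnt)[1] > 4 ∨ (¬(cnt ≥ -11))
Before cnt := g - 2*data[1] - 1: ((e ≥ -4 → g ≥ 1) ↔ (2*data[1] + 2*store(data, -2*data[1] + g, -6*data[1] + 3*g - 3)[-2*data[1] + g] < g - 1 → 2*g ≥ -2)) ∨ tab[2] < -1 ∨ store(data, -2*data[1] + g, -6*data[1] + 3*g - 3)[1] > 4 ∨ (¬(g ≥ 2*data[1] - 10))
Answer: WP = ((e ≥ -4 → g ≥ 1) ↔ (2*data[1] + 2*store(data, -2*data[1] + g, -6*data[1] + 3*g - 3)[-2*data[1] + g] < g - 1 → 2*g ≥ -2)) ∨ tab[2] < -1 ∨ store(data, -2*data[1] + g, -6*data[1] + 3*g - 3)[1] > 4 ∨ (¬(g ≥ 2*data[1] - 10))


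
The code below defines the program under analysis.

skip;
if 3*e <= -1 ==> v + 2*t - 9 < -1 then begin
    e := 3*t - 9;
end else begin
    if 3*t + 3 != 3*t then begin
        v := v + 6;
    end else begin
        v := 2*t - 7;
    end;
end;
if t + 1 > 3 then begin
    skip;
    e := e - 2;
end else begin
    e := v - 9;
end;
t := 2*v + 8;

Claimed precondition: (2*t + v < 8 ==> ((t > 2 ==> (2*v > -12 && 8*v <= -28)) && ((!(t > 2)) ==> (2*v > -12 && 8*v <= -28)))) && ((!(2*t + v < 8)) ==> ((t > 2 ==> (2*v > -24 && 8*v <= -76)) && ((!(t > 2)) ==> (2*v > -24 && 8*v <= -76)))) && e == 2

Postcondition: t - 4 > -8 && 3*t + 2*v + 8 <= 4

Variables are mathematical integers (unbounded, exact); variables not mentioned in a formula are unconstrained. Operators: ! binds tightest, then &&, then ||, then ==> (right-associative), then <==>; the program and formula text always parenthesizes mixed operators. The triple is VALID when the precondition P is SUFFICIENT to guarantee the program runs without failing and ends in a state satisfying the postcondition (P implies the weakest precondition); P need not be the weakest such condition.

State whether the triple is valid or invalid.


Working backward. After the program, the postcondition t - 4 > -8 && 3*t + 2*v + 8 <= 4 must hold; in canonical form it is t > -4 && 3*t + 2*v <= -4.
Before t := 2*v + 8: 2*v > -12 && 8*v <= -28
Then branch requires 2*v > -12 && 8*v <= -28; else branch requires 2*v > -12 && 8*v <= -28.
Before the if: (t > 2 ==> (2*v > -12 && 8*v <= -28)) && ((!(t > 2)) ==> (2*v > -12 && 8*v <= -28))
Then branch requires (t > 2 ==> (2*v > -12 && 8*v <= -28)) && ((!(t > 2)) ==> (2*v > -12 && 8*v <= -28)); else branch requires (t > 2 ==> (2*v > -24 && 8*v <= -76)) && ((!(t > 2)) ==> (2*v > -24 && 8*v <= -76)).
Before the if: ((3*e <= -1 ==> 2*t + v < 8) ==> ((t > 2 ==> (2*v > -12 && 8*v <= -28)) && ((!(t > 2)) ==> (2*v > -12 && 8*v <= -28)))) && ((!(3*e <= -1 ==> 2*t + v < 8)) ==> ((t > 2 ==> (2*v > -24 && 8*v <= -76)) && ((!(t > 2)) ==> (2*v > -24 && 8*v <= -76))))
Before skip: ((3*e <= -1 ==> 2*t + v < 8) ==> ((t > 2 ==> (2*v > -12 && 8*v <= -28)) && ((!(t > 2)) ==> (2*v > -12 && 8*v <= -28)))) && ((!(3*e <= -1 ==> 2*t + v < 8)) ==> ((t > 2 ==> (2*v > -24 && 8*v <= -76)) && ((!(t > 2)) ==> (2*v > -24 && 8*v <= -76))))
The weakest precondition is ((3*e <= -1 ==> 2*t + v < 8) ==> ((t > 2 ==> (2*v > -12 && 8*v <= -28)) && ((!(t > 2)) ==> (2*v > -12 && 8*v <= -28)))) && ((!(3*e <= -1 ==> 2*t + v < 8)) ==> ((t > 2 ==> (2*v > -24 && 8*v <= -76)) && ((!(t > 2)) ==> (2*v > -24 && 8*v <= -76)))).
Check whether (2*t + v < 8 ==> ((t > 2 ==> (2*v > -12 && 8*v <= -28)) && ((!(t > 2)) ==> (2*v > -12 && 8*v <= -28)))) && ((!(2*t + v < 8)) ==> ((t > 2 ==> (2*v > -24 && 8*v <= -76)) && ((!(t > 2)) ==> (2*v > -24 && 8*v <= -76)))) && e == 2 implies it.
Countermodel: at the initial state e = 2, t = 9, v = -10, the precondition holds but the weakest precondition fails.
Answer: invalid


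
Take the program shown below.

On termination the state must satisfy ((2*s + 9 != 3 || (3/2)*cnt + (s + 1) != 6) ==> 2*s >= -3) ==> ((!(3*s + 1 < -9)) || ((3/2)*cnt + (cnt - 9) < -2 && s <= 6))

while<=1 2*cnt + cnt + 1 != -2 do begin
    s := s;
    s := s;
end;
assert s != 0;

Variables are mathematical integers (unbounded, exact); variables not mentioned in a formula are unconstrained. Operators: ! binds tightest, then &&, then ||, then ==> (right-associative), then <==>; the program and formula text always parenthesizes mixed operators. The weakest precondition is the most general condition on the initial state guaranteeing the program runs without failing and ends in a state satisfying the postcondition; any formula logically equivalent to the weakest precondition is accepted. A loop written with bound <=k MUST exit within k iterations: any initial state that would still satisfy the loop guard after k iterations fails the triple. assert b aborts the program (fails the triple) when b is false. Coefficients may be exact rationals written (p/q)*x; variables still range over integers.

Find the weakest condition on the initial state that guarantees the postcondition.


Working backward. After the program, the postcondition ((2*s + 9 != 3 || (3/2)*cnt + (s + 1) != 6) ==> 2*s >= -3) ==> ((!(3*s + 1 < -9)) || ((3/2)*cnt + (cnt - 9) < -2 && s <= 6)) must hold; in canonical form it is ((2*s != -6 || (3/2)*cnt + s != 5) ==> 2*s >= -3) ==> ((!(3*s < -10)) || ((5/2)*cnt < 7 && s <= 6)).
Before assert s != 0: s != 0 && (((2*s != -6 || (3/2)*cnt + s != 5) ==> 2*s >= -3) ==> ((!(3*s < -10)) || ((5/2)*cnt < 7 && s <= 6)))
Before the loop (bound <=1), unroll the exhaustion recursion (WP_0 = exit-now case; WP_j = one more guarded iteration, up to j = 1):
  WP_0: (!(3*cnt != -3)) && s != 0 && (((2*s != -6 || (3/2)*cnt + s != 5) ==> 2*s >= -3) ==> ((!(3*s < -10)) || ((5/2)*cnt < 7 && s <= 6)))
  WP_1: (3*cnt != -3 ==> ((!(3*cnt != -3)) && s != 0 && (((2*s != -6 || (3/2)*cnt + s != 5) ==> 2*s >= -3) ==> ((!(3*s < -10)) || ((5/2)*cnt < 7 && s <= 6))))) && ((!(3*cnt != -3)) ==> (s != 0 && (((2*s != -6 || (3/2)*cnt + s != 5) ==> 2*s >= -3) ==> ((!(3*s < -10)) || ((5/2)*cnt < 7 && s <= 6)))))
So before the loop: (3*cnt != -3 ==> ((!(3*cnt != -3)) && s != 0 && (((2*s != -6 || (3/2)*cnt + s != 5) ==> 2*s >= -3) ==> ((!(3*s < -10)) || ((5/2)*cnt < 7 && s <= 6))))) && ((!(3*cnt != -3)) ==> (s != 0 && (((2*s != -6 || (3/2)*cnt + s != 5) ==> 2*s >= -3) ==> ((!(3*s < -10)) || ((5/2)*cnt < 7 && s <= 6)))))
Answer: WP = (3*cnt != -3 ==> ((!(3*cnt != -3)) && s != 0 && (((2*s != -6 || (3/2)*cnt + s != 5) ==> 2*s >= -3) ==> ((!(3*s < -10)) || ((5/2)*cnt < 7 && s <= 6))))) && ((!(3*cnt != -3)) ==> (s != 0 && (((2*s != -6 || (3/2)*cnt + s != 5) ==> 2*s >= -3) ==> ((!(3*s < -10)) || ((5/2)*cnt < 7 && s <= 6)))))


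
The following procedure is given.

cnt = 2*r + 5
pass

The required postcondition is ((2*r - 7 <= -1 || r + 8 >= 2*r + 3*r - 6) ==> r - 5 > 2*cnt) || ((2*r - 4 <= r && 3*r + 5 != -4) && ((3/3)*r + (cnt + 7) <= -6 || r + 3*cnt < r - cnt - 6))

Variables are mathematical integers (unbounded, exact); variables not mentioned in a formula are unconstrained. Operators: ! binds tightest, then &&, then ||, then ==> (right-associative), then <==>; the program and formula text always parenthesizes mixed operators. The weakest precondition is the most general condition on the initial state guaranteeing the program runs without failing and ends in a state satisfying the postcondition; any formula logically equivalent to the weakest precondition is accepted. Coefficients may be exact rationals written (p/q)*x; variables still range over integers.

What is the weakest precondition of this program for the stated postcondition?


Working backward. After the program, the postcondition ((2*r - 7 <= -1 || r + 8 >= 2*r + 3*r - 6) ==> r - 5 > 2*cnt) || ((2*r - 4 <= r && 3*r + 5 != -4) && ((3/3)*r + (cnt + 7) <= -6 || r + 3*cnt < r - cnt - 6)) must hold; in canonical form it is ((2*r <= 6 || 4*r <= 14) ==> r > 2*cnt + 5) || (r <= 4 && 3*r != -9 && (cnt + r <= -13 || 4*cnt < -6)).
Before skip: ((2*r <= 6 || 4*r <= 14) ==> r > 2*cnt + 5) || (r <= 4 && 3*r != -9 && (cnt + r <= -13 || 4*cnt < -6))
Before cnt := 2*r + 5: ((2*r <= 6 || 4*r <= 14) ==> 3*r < -15) || (r <= 4 && 3*r != -9 && (3*r <= -18 || 8*r < -26))
Answer: WP = ((2*r <= 6 || 4*r <= 14) ==> 3*r < -15) || (r <= 4 && 3*r != -9 && (3*r <= -18 || 8*r < -26))
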